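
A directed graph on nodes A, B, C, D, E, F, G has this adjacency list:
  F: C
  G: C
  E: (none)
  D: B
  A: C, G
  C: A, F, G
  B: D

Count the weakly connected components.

From A: component {A, C, F, G}.
From B: component {B, D}.
From E: component {E}.
That's 3 components.

3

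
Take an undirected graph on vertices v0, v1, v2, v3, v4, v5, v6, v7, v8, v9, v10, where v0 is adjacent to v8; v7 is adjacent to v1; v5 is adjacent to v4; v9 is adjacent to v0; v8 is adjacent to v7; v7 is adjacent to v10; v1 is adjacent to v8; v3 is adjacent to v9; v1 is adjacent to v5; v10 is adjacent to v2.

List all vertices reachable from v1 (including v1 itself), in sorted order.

v0, v1, v2, v3, v4, v5, v7, v8, v9, v10

Start at v1.
Its neighbours: v5, v7, v8.
Then their neighbours: v0, v4, v10.
Then next layer: v2, v9.
Then next layer: v3.
Nothing further is reachable.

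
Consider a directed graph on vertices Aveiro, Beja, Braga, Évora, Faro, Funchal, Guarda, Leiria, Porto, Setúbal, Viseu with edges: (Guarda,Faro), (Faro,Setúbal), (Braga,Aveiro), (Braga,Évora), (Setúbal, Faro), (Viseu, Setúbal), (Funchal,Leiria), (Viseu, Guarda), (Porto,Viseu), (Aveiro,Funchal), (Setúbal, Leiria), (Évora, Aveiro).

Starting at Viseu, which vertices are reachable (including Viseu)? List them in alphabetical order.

Start at Viseu.
Its neighbours: Guarda, Setúbal.
Then their neighbours: Faro, Leiria.
Nothing further is reachable.

Faro, Guarda, Leiria, Setúbal, Viseu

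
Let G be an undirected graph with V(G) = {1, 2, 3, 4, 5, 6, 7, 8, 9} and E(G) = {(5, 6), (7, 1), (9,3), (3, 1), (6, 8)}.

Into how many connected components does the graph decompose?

4

From 1: component {1, 3, 7, 9}.
From 2: component {2}.
From 4: component {4}.
From 5: component {5, 6, 8}.
That's 4 components.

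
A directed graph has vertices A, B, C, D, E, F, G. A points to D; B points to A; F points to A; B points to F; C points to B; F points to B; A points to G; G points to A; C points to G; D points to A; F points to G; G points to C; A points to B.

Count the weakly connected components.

2

From A: component {A, B, C, D, F, G}.
From E: component {E}.
That's 2 components.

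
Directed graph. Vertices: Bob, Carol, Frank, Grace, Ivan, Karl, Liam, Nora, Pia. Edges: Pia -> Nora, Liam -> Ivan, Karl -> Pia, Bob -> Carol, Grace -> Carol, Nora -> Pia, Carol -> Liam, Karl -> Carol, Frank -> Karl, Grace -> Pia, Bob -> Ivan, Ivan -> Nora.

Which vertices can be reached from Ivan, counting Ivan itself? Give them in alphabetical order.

Start at Ivan.
Its neighbours: Nora.
Then their neighbours: Pia.
Nothing further is reachable.

Ivan, Nora, Pia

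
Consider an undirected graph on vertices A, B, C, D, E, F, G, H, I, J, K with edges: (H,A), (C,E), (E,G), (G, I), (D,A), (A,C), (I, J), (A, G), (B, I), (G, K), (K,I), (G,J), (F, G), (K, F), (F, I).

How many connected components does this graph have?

From A: component {A, B, C, D, E, F, G, H, I, J, K}.
That's 1 component.

1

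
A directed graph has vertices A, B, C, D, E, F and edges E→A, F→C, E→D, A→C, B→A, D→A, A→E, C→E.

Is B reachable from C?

Explore from C.
Distance 1: reach E.
Distance 2: reach A, D.
The search from C is exhausted; no directed path reaches B.

No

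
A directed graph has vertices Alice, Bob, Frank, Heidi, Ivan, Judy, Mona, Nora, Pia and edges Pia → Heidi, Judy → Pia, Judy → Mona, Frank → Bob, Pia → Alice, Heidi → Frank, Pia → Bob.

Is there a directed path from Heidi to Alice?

No

Explore from Heidi.
Distance 1: reach Frank.
Distance 2: reach Bob.
The search from Heidi is exhausted; no directed path reaches Alice.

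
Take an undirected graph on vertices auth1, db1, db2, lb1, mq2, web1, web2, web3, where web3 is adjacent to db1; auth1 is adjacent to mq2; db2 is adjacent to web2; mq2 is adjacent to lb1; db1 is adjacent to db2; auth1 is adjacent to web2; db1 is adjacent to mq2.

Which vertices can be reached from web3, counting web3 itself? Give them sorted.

auth1, db1, db2, lb1, mq2, web2, web3

Start at web3.
Its neighbours: db1.
Then their neighbours: db2, mq2.
Then next layer: auth1, lb1, web2.
Nothing further is reachable.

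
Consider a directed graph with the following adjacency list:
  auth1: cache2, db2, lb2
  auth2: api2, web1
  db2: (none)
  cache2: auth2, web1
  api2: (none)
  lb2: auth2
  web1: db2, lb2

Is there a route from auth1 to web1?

Yes

Explore from auth1.
Distance 1: reach cache2, db2, lb2.
Distance 2: reach auth2, web1.
Found web1.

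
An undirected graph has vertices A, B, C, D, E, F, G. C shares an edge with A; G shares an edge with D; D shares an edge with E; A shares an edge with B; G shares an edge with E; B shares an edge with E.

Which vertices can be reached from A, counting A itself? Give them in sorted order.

A, B, C, D, E, G

Start at A.
Its neighbours: B, C.
Then their neighbours: E.
Then next layer: D, G.
Nothing further is reachable.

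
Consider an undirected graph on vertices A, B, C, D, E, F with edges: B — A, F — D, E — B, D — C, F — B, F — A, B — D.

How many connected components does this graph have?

1

From A: component {A, B, C, D, E, F}.
That's 1 component.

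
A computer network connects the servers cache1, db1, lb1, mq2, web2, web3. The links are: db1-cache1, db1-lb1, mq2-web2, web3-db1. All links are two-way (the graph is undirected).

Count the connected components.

From cache1: component {cache1, db1, lb1, web3}.
From mq2: component {mq2, web2}.
That's 2 components.

2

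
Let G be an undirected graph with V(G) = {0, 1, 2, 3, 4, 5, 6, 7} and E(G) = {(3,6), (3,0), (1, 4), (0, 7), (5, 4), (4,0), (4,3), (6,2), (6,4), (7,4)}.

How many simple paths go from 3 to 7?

3–0–4–7
3–0–7
3–4–0–7
3–4–7
3–6–4–0–7
3–6–4–7

6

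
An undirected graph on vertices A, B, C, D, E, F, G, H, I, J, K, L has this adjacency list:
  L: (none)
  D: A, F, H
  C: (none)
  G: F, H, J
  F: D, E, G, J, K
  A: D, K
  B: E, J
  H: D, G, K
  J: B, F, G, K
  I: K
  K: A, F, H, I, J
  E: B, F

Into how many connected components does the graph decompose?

3

From A: component {A, B, D, E, F, G, H, I, J, K}.
From C: component {C}.
From L: component {L}.
That's 3 components.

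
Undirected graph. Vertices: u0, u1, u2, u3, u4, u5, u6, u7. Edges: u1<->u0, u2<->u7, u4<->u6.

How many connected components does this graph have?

From u0: component {u0, u1}.
From u2: component {u2, u7}.
From u3: component {u3}.
From u4: component {u4, u6}.
From u5: component {u5}.
That's 5 components.

5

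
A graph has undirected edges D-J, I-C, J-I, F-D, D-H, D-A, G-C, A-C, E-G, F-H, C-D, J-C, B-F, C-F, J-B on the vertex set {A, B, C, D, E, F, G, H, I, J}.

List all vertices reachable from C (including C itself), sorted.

A, B, C, D, E, F, G, H, I, J

Start at C.
Its neighbours: A, D, F, G, I, J.
Then their neighbours: B, E, H.
Every vertex is now reached.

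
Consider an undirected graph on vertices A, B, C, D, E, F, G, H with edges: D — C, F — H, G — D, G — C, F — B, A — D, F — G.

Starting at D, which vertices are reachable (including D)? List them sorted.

Start at D.
Its neighbours: A, C, G.
Then their neighbours: F.
Then next layer: B, H.
Nothing further is reachable.

A, B, C, D, F, G, H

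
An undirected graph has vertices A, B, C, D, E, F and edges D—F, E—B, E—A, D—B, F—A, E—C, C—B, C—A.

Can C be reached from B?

Explore from B.
Distance 1: reach C, D, E.
Found C.

Yes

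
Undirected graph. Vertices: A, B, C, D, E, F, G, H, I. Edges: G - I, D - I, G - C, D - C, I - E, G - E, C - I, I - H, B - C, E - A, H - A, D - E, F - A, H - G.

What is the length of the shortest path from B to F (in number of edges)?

Distance 0: B.
Distance 1: C.
Distance 2: D, G, I.
Distance 3: E, H.
Distance 4: A.
Distance 5: F — contains F.

5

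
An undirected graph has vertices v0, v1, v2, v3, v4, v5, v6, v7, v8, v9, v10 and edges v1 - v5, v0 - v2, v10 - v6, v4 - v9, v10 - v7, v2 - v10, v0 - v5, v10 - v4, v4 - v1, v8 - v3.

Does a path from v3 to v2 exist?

Explore from v3.
Distance 1: reach v8.
The search is exhausted without reaching v2; it lies in a different component.

No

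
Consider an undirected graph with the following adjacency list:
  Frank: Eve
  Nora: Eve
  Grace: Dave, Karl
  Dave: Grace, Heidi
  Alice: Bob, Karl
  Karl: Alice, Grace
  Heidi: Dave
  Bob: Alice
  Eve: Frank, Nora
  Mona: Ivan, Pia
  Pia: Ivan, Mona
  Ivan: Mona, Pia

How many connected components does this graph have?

3

From Alice: component {Alice, Bob, Dave, Grace, Heidi, Karl}.
From Eve: component {Eve, Frank, Nora}.
From Ivan: component {Ivan, Mona, Pia}.
That's 3 components.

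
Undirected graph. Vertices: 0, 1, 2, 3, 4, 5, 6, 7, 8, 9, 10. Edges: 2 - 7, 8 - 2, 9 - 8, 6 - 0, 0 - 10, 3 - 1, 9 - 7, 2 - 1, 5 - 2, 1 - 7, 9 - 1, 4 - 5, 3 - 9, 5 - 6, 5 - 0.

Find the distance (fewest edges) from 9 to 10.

5

Distance 0: 9.
Distance 1: 1, 3, 7, 8.
Distance 2: 2.
Distance 3: 5.
Distance 4: 0, 4, 6.
Distance 5: 10 — contains 10.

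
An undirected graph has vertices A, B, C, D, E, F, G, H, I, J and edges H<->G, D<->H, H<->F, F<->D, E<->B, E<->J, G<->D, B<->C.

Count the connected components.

From A: component {A}.
From B: component {B, C, E, J}.
From D: component {D, F, G, H}.
From I: component {I}.
That's 4 components.

4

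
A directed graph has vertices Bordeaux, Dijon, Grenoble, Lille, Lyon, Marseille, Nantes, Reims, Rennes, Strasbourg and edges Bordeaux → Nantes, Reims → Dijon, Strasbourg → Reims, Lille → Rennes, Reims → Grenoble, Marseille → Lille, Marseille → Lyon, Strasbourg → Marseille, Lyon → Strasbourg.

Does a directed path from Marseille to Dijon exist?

Explore from Marseille.
Distance 1: reach Lille, Lyon.
Distance 2: reach Rennes, Strasbourg.
Distance 3: reach Reims.
Distance 4: reach Dijon, Grenoble.
Found Dijon.

Yes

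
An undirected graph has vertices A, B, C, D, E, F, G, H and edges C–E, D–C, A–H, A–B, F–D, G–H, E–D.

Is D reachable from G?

Explore from G.
Distance 1: reach H.
Distance 2: reach A.
Distance 3: reach B.
The search is exhausted without reaching D; it lies in a different component.

No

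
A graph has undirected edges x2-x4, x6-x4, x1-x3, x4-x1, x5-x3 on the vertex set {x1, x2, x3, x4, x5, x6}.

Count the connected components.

1

From x1: component {x1, x2, x3, x4, x5, x6}.
That's 1 component.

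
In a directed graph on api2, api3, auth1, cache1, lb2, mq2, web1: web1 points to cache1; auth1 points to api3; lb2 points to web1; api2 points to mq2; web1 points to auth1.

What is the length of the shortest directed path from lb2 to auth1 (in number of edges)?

Distance 0: lb2.
Distance 1: web1.
Distance 2: auth1, cache1 — contains auth1.

2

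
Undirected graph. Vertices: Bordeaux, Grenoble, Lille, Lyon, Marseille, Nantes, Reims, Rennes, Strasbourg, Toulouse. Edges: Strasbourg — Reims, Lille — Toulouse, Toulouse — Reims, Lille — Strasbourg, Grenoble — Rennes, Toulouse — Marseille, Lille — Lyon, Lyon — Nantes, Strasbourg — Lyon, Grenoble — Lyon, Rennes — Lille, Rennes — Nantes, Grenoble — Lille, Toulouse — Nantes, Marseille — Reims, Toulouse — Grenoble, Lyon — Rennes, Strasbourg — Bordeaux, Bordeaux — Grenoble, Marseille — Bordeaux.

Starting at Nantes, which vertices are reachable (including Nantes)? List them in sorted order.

Start at Nantes.
Its neighbours: Lyon, Rennes, Toulouse.
Then their neighbours: Grenoble, Lille, Marseille, Reims, Strasbourg.
Then next layer: Bordeaux.
Every vertex is now reached.

Bordeaux, Grenoble, Lille, Lyon, Marseille, Nantes, Reims, Rennes, Strasbourg, Toulouse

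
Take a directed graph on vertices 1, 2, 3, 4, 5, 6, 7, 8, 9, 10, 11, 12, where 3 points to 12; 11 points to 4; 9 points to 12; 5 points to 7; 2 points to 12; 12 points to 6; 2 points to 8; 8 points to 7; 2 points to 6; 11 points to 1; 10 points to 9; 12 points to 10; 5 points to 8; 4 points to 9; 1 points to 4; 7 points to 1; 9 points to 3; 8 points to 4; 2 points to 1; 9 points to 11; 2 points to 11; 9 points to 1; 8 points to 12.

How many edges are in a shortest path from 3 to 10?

2

Distance 0: 3.
Distance 1: 12.
Distance 2: 6, 10 — contains 10.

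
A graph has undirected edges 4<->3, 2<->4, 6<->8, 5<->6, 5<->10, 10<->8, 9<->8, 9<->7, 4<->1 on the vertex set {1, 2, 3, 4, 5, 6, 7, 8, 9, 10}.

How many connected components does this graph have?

From 1: component {1, 2, 3, 4}.
From 5: component {5, 6, 7, 8, 9, 10}.
That's 2 components.

2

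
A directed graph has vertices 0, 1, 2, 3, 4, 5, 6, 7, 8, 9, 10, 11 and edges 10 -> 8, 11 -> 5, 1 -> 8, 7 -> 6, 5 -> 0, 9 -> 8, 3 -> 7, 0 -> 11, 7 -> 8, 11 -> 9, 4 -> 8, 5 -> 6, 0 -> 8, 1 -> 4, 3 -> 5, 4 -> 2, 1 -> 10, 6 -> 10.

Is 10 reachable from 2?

2 has no outgoing edges, so nothing is reachable from it.

No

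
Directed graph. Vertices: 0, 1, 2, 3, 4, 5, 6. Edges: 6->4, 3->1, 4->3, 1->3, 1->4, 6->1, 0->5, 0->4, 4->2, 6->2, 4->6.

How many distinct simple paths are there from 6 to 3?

6→1→3
6→1→4→3
6→4→3

3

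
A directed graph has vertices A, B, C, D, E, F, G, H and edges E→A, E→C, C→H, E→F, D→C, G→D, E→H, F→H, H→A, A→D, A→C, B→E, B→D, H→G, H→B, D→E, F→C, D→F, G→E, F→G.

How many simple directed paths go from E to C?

17

E→A→C
E→A→D→C
E→A→D→F→C
E→C
E→F→C
E→F→G→D→C
E→F→H→A→C
E→F→H→A→D→C
... and 9 more.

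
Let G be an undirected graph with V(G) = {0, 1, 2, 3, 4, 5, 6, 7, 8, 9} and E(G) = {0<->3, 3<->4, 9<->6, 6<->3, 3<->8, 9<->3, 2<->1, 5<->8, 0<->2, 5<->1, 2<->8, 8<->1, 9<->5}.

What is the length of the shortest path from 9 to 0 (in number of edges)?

2

Distance 0: 9.
Distance 1: 3, 5, 6.
Distance 2: 0, 1, 4, 8 — contains 0.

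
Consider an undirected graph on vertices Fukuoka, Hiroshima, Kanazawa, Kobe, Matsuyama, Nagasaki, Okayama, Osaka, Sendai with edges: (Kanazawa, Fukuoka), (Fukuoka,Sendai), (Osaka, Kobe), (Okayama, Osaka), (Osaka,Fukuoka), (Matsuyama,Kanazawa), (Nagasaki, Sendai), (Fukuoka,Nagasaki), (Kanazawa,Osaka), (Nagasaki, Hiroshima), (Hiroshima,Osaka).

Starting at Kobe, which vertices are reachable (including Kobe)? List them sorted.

Start at Kobe.
Its neighbours: Osaka.
Then their neighbours: Fukuoka, Hiroshima, Kanazawa, Okayama.
Then next layer: Matsuyama, Nagasaki, Sendai.
Every vertex is now reached.

Fukuoka, Hiroshima, Kanazawa, Kobe, Matsuyama, Nagasaki, Okayama, Osaka, Sendai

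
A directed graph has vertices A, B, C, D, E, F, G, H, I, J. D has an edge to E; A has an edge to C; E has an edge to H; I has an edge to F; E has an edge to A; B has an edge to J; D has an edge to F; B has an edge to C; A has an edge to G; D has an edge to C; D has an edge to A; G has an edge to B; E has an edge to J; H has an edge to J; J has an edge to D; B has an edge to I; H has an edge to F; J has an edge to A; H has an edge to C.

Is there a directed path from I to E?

No

Explore from I.
Distance 1: reach F.
The search from I is exhausted; no directed path reaches E.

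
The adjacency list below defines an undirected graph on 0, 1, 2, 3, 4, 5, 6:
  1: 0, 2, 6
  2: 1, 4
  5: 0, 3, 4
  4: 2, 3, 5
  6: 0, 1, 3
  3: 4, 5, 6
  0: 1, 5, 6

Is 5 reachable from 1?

Yes

Explore from 1.
Distance 1: reach 0, 2, 6.
Distance 2: reach 3, 4, 5.
Found 5.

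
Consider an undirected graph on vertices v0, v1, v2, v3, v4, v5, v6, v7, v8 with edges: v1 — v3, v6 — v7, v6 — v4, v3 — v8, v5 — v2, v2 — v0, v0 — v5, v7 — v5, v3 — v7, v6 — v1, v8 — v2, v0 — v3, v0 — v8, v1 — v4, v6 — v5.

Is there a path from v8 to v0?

Yes

Explore from v8.
Distance 1: reach v0, v2, v3.
Found v0.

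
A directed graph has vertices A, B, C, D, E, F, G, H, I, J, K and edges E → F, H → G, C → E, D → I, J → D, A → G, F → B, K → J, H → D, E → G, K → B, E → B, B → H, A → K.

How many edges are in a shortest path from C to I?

Distance 0: C.
Distance 1: E.
Distance 2: B, F, G.
Distance 3: H.
Distance 4: D.
Distance 5: I — contains I.

5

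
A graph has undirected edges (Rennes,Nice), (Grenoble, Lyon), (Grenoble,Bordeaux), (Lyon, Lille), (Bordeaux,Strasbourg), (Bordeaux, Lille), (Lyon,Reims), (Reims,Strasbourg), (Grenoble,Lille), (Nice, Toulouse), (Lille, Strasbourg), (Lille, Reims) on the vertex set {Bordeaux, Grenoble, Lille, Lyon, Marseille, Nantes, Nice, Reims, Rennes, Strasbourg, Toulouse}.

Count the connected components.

From Bordeaux: component {Bordeaux, Grenoble, Lille, Lyon, Reims, Strasbourg}.
From Marseille: component {Marseille}.
From Nantes: component {Nantes}.
From Nice: component {Nice, Rennes, Toulouse}.
That's 4 components.

4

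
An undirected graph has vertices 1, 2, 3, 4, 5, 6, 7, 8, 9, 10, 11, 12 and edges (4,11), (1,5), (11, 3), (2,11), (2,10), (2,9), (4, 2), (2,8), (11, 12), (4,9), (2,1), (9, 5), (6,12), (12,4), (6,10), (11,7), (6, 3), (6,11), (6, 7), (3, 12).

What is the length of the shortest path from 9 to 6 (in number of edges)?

3

Distance 0: 9.
Distance 1: 2, 4, 5.
Distance 2: 1, 8, 10, 11, 12.
Distance 3: 3, 6, 7 — contains 6.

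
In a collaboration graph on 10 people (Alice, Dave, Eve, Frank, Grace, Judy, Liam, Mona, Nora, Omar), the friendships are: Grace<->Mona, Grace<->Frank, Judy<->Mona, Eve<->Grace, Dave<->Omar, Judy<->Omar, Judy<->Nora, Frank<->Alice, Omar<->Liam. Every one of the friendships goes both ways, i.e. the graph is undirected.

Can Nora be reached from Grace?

Explore from Grace.
Distance 1: reach Eve, Frank, Mona.
Distance 2: reach Alice, Judy.
Distance 3: reach Nora, Omar.
Found Nora.

Yes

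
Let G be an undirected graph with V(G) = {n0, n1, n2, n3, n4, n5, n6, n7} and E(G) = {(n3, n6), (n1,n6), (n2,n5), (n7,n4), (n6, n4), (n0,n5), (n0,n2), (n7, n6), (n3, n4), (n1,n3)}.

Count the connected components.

From n0: component {n0, n2, n5}.
From n1: component {n1, n3, n4, n6, n7}.
That's 2 components.

2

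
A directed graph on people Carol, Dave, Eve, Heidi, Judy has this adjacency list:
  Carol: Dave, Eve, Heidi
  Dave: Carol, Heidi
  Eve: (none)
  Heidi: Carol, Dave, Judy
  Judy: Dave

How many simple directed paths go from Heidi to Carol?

3

Heidi→Carol
Heidi→Dave→Carol
Heidi→Judy→Dave→Carol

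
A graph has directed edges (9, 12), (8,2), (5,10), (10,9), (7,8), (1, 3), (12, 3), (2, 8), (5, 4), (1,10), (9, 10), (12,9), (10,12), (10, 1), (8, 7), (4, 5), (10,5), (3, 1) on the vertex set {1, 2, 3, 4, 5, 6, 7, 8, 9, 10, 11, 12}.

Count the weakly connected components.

From 1: component {1, 3, 4, 5, 9, 10, 12}.
From 2: component {2, 7, 8}.
From 6: component {6}.
From 11: component {11}.
That's 4 components.

4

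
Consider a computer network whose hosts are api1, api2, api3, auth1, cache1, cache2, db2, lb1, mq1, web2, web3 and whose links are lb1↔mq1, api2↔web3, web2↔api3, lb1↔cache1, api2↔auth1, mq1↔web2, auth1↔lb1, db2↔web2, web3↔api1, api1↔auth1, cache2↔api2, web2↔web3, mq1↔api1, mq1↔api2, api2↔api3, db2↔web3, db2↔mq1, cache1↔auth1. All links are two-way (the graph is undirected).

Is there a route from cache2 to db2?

Explore from cache2.
Distance 1: reach api2.
Distance 2: reach api3, auth1, mq1, web3.
Distance 3: reach api1, cache1, db2, lb1, web2.
Found db2.

Yes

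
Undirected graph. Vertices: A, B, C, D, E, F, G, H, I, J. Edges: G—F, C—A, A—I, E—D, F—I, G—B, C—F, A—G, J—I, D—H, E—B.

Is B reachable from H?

Yes

Explore from H.
Distance 1: reach D.
Distance 2: reach E.
Distance 3: reach B.
Found B.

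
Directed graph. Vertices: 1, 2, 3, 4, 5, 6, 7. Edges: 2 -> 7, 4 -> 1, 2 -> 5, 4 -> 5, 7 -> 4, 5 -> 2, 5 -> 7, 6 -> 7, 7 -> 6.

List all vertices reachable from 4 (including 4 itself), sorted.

Start at 4.
Its neighbours: 1, 5.
Then their neighbours: 2, 7.
Then next layer: 6.
Nothing further is reachable.

1, 2, 4, 5, 6, 7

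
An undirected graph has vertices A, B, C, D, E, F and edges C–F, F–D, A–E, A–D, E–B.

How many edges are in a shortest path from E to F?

3

Distance 0: E.
Distance 1: A, B.
Distance 2: D.
Distance 3: F — contains F.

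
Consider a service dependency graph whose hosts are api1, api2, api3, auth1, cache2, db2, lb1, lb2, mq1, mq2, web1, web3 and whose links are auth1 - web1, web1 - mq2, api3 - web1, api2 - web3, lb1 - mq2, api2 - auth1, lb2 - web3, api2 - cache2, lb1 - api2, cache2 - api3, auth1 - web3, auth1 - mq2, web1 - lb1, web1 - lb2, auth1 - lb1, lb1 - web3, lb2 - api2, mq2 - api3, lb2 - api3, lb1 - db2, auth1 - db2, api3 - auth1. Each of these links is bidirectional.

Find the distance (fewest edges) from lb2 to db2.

3

Distance 0: lb2.
Distance 1: api2, api3, web1, web3.
Distance 2: auth1, cache2, lb1, mq2.
Distance 3: db2 — contains db2.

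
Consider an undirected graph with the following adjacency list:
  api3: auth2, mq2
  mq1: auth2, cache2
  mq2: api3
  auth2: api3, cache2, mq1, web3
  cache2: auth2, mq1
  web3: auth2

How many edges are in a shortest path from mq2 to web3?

Distance 0: mq2.
Distance 1: api3.
Distance 2: auth2.
Distance 3: cache2, mq1, web3 — contains web3.

3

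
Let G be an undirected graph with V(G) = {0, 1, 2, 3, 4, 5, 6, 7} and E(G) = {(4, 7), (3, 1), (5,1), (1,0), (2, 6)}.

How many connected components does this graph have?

3

From 0: component {0, 1, 3, 5}.
From 2: component {2, 6}.
From 4: component {4, 7}.
That's 3 components.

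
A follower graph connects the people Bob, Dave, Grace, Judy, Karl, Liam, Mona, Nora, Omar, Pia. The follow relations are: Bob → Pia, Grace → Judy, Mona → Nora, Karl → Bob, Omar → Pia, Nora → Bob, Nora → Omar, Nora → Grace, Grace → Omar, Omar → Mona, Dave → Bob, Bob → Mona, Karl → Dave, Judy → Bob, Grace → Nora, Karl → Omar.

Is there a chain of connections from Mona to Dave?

Explore from Mona.
Distance 1: reach Nora.
Distance 2: reach Bob, Grace, Omar.
Distance 3: reach Judy, Pia.
The search from Mona is exhausted; no directed path reaches Dave.

No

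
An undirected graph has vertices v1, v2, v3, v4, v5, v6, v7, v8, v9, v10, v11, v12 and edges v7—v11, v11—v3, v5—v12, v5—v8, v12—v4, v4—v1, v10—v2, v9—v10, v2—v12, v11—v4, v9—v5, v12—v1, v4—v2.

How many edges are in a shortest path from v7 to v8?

Distance 0: v7.
Distance 1: v11.
Distance 2: v3, v4.
Distance 3: v1, v2, v12.
Distance 4: v5, v10.
Distance 5: v8, v9 — contains v8.

5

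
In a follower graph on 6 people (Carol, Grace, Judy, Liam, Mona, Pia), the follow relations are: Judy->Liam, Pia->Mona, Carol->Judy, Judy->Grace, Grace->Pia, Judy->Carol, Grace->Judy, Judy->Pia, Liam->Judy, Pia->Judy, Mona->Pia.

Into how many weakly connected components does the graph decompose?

1

From Carol: component {Carol, Grace, Judy, Liam, Mona, Pia}.
That's 1 component.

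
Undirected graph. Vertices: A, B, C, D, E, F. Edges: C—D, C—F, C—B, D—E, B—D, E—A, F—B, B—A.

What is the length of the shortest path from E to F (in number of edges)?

Distance 0: E.
Distance 1: A, D.
Distance 2: B, C.
Distance 3: F — contains F.

3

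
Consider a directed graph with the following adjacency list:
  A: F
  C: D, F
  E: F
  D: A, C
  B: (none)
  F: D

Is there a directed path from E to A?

Yes

Explore from E.
Distance 1: reach F.
Distance 2: reach D.
Distance 3: reach A, C.
Found A.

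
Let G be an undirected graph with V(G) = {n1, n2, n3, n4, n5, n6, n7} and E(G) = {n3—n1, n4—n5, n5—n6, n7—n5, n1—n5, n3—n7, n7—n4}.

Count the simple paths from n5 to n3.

3

n5–n1–n3
n5–n4–n7–n3
n5–n7–n3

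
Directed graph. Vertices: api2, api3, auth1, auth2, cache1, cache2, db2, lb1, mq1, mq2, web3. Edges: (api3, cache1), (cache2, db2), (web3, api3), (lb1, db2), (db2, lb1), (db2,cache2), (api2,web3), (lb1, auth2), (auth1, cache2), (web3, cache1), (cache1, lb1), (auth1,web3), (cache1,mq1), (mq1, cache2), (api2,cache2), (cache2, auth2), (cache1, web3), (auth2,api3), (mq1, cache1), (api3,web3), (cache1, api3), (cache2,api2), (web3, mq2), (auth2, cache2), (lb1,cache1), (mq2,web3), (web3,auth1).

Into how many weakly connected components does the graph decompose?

From api2: component {api2, api3, auth1, auth2, cache1, cache2, db2, lb1, mq1, mq2, web3}.
That's 1 component.

1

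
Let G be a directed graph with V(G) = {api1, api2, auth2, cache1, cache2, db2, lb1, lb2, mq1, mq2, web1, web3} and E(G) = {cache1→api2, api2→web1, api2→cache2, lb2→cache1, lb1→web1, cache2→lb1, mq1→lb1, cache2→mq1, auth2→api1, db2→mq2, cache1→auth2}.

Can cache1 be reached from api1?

api1 has no outgoing edges, so nothing is reachable from it.

No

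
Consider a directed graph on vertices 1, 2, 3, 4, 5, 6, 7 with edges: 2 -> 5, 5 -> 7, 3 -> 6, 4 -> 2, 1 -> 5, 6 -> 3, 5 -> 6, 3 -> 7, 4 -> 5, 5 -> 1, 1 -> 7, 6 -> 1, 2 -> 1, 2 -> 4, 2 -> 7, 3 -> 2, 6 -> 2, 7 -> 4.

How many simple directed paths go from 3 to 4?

16

3→2→1→5→7→4
3→2→1→7→4
3→2→4
3→2→5→1→7→4
3→2→5→6→1→7→4
3→2→5→7→4
3→2→7→4
3→6→1→5→7→4
... and 8 more.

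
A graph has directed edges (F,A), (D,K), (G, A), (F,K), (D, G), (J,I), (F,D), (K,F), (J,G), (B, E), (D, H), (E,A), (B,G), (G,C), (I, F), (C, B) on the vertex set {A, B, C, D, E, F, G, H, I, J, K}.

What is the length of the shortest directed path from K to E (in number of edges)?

6

Distance 0: K.
Distance 1: F.
Distance 2: A, D.
Distance 3: G, H.
Distance 4: C.
Distance 5: B.
Distance 6: E — contains E.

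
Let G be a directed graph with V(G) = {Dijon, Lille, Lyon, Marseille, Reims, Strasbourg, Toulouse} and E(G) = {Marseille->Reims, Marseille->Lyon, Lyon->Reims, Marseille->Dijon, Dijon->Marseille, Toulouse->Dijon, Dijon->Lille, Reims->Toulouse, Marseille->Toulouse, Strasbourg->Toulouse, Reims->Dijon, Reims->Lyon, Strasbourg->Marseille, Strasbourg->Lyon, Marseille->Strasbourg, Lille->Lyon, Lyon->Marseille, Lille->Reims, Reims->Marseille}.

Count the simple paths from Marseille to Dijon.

Marseille→Dijon
Marseille→Lyon→Reims→Dijon
Marseille→Lyon→Reims→Toulouse→Dijon
Marseille→Reims→Dijon
Marseille→Reims→Toulouse→Dijon
Marseille→Strasbourg→Lyon→Reims→Dijon
Marseille→Strasbourg→Lyon→Reims→Toulouse→Dijon
Marseille→Strasbourg→Toulouse→Dijon
Marseille→Toulouse→Dijon

9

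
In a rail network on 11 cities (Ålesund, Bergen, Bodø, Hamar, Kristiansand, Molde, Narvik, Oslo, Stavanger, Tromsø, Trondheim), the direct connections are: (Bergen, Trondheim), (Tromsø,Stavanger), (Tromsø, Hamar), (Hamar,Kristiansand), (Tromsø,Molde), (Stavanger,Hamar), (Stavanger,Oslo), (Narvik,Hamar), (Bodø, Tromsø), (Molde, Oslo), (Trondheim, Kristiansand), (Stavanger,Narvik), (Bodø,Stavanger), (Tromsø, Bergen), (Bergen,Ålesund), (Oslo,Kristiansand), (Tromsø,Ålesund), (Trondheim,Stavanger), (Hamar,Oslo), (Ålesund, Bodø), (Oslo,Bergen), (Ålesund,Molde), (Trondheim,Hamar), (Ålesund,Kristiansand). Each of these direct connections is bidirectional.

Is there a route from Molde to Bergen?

Explore from Molde.
Distance 1: reach Ålesund, Oslo, Tromsø.
Distance 2: reach Bergen, Bodø, Hamar, Kristiansand, Stavanger.
Found Bergen.

Yes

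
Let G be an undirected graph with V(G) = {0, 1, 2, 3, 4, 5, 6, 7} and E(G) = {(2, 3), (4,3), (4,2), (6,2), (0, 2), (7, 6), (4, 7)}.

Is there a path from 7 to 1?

No

Explore from 7.
Distance 1: reach 4, 6.
Distance 2: reach 2, 3.
Distance 3: reach 0.
The search is exhausted without reaching 1; it lies in a different component.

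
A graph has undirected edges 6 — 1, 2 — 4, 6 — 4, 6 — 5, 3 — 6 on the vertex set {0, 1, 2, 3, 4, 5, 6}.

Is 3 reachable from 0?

0 has no edges, so nothing is reachable from it.

No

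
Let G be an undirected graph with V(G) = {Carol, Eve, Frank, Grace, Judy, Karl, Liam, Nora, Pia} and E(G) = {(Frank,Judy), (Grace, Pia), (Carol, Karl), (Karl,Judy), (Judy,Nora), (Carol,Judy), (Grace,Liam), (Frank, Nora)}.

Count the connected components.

3

From Carol: component {Carol, Frank, Judy, Karl, Nora}.
From Eve: component {Eve}.
From Grace: component {Grace, Liam, Pia}.
That's 3 components.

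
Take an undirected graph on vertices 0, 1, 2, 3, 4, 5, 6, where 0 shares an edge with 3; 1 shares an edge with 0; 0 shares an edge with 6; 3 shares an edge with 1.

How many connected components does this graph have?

From 0: component {0, 1, 3, 6}.
From 2: component {2}.
From 4: component {4}.
From 5: component {5}.
That's 4 components.

4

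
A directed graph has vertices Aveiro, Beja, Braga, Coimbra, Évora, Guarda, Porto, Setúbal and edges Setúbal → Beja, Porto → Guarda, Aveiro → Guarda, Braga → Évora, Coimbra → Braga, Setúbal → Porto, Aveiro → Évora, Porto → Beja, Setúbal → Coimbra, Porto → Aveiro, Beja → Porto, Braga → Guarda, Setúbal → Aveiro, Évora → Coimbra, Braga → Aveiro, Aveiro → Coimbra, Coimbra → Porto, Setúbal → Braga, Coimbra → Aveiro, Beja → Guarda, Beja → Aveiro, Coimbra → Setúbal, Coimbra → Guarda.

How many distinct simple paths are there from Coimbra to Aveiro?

Coimbra→Aveiro
Coimbra→Braga→Aveiro
Coimbra→Porto→Aveiro
Coimbra→Porto→Beja→Aveiro
Coimbra→Setúbal→Aveiro
Coimbra→Setúbal→Beja→Aveiro
Coimbra→Setúbal→Beja→Porto→Aveiro
Coimbra→Setúbal→Braga→Aveiro
Coimbra→Setúbal→Porto→Aveiro
Coimbra→Setúbal→Porto→Beja→Aveiro

10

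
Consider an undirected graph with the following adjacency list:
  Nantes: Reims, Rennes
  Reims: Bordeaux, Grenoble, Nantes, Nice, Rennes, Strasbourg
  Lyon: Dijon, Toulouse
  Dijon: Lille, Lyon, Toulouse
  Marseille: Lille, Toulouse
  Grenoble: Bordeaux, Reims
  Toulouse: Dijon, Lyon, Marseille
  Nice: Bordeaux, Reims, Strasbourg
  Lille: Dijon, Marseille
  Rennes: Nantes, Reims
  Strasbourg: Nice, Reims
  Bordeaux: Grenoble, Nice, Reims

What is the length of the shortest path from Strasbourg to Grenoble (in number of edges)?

Distance 0: Strasbourg.
Distance 1: Nice, Reims.
Distance 2: Bordeaux, Grenoble, Nantes, Rennes — contains Grenoble.

2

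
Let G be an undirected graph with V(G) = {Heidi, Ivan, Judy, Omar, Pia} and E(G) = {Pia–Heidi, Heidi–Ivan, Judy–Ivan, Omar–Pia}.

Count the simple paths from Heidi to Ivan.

1

Heidi–Ivan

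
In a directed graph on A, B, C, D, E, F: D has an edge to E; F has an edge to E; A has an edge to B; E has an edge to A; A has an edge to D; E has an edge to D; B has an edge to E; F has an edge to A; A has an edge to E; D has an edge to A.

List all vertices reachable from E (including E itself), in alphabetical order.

Start at E.
Its neighbours: A, D.
Then their neighbours: B.
Nothing further is reachable.

A, B, D, E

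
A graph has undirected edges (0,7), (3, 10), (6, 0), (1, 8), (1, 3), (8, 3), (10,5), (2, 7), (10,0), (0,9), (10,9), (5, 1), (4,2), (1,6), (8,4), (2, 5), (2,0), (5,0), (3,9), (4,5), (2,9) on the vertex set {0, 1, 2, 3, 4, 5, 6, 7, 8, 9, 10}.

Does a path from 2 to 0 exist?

Explore from 2.
Distance 1: reach 0, 4, 5, 7, 9.
Found 0.

Yes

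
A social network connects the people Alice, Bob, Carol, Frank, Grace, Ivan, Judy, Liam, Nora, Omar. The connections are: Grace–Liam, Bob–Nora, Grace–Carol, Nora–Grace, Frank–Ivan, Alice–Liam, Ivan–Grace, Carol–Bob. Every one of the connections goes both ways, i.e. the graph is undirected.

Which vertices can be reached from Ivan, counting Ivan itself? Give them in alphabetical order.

Alice, Bob, Carol, Frank, Grace, Ivan, Liam, Nora

Start at Ivan.
Its neighbours: Frank, Grace.
Then their neighbours: Carol, Liam, Nora.
Then next layer: Alice, Bob.
Nothing further is reachable.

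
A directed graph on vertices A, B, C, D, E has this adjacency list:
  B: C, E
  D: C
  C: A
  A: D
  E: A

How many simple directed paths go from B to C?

B→C
B→E→A→D→C

2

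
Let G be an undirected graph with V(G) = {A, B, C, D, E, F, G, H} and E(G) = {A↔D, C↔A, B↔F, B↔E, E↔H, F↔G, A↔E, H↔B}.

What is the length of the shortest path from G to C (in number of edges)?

Distance 0: G.
Distance 1: F.
Distance 2: B.
Distance 3: E, H.
Distance 4: A.
Distance 5: C, D — contains C.

5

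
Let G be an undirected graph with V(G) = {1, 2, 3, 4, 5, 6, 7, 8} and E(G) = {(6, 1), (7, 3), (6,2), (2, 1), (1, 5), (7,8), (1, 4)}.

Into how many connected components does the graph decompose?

From 1: component {1, 2, 4, 5, 6}.
From 3: component {3, 7, 8}.
That's 2 components.

2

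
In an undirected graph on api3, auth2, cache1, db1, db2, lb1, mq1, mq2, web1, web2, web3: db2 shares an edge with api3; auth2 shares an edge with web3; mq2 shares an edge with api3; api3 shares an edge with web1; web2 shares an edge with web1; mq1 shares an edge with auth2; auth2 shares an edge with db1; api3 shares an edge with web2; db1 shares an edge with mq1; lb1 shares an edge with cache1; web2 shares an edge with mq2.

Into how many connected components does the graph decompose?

3

From api3: component {api3, db2, mq2, web1, web2}.
From auth2: component {auth2, db1, mq1, web3}.
From cache1: component {cache1, lb1}.
That's 3 components.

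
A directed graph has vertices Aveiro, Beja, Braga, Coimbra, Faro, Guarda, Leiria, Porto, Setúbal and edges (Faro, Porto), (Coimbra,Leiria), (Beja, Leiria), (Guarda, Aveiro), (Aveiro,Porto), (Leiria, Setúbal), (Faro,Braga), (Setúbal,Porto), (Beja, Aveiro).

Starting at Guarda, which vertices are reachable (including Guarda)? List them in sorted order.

Aveiro, Guarda, Porto

Start at Guarda.
Its neighbours: Aveiro.
Then their neighbours: Porto.
Nothing further is reachable.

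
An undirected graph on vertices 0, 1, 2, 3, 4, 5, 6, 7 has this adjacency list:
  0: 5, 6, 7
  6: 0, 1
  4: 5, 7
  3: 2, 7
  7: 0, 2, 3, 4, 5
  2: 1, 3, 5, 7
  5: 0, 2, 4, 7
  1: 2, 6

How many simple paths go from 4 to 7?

8

4–5–0–6–1–2–3–7
4–5–0–6–1–2–7
4–5–0–7
4–5–2–1–6–0–7
4–5–2–3–7
4–5–2–7
4–5–7
4–7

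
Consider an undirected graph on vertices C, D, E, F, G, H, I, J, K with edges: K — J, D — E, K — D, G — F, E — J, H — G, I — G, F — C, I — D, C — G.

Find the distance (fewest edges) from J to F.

5

Distance 0: J.
Distance 1: E, K.
Distance 2: D.
Distance 3: I.
Distance 4: G.
Distance 5: C, F, H — contains F.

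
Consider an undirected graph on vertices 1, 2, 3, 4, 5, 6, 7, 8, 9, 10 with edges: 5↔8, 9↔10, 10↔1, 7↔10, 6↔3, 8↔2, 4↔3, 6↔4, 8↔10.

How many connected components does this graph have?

2

From 1: component {1, 2, 5, 7, 8, 9, 10}.
From 3: component {3, 4, 6}.
That's 2 components.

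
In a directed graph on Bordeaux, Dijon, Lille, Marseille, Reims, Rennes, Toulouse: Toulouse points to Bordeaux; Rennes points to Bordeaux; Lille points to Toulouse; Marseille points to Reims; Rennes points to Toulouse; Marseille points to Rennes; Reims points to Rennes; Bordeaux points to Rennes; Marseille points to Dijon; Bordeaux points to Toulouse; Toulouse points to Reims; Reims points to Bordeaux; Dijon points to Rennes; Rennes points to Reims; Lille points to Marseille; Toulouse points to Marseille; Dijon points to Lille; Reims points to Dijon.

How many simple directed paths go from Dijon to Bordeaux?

Dijon→Lille→Marseille→Reims→Bordeaux
Dijon→Lille→Marseille→Reims→Rennes→Bordeaux
Dijon→Lille→Marseille→Reims→Rennes→Toulouse→Bordeaux
Dijon→Lille→Marseille→Rennes→Bordeaux
Dijon→Lille→Marseille→Rennes→Reims→Bordeaux
Dijon→Lille→Marseille→Rennes→Toulouse→Bordeaux
Dijon→Lille→Marseille→Rennes→Toulouse→Reims→Bordeaux
Dijon→Lille→Toulouse→Bordeaux
... and 11 more.

19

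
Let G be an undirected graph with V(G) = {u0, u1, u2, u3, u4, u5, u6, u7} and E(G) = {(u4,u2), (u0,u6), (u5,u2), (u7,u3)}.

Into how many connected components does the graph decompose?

From u0: component {u0, u6}.
From u1: component {u1}.
From u2: component {u2, u4, u5}.
From u3: component {u3, u7}.
That's 4 components.

4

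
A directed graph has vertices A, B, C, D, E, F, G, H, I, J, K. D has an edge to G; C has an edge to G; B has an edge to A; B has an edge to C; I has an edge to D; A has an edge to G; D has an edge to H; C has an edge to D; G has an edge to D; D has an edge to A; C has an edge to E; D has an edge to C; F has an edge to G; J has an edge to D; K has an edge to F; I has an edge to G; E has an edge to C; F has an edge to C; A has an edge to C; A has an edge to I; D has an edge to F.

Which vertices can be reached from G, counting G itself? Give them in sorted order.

Start at G.
Its neighbours: D.
Then their neighbours: A, C, F, H.
Then next layer: E, I.
Nothing further is reachable.

A, C, D, E, F, G, H, I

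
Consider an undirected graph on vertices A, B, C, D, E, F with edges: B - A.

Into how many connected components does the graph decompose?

From A: component {A, B}.
From C: component {C}.
From D: component {D}.
From E: component {E}.
From F: component {F}.
That's 5 components.

5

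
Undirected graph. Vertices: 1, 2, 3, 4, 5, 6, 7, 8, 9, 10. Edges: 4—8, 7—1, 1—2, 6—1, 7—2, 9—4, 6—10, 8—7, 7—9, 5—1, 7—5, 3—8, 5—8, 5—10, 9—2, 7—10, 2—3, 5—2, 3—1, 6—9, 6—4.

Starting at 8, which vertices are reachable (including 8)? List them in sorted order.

Start at 8.
Its neighbours: 3, 4, 5, 7.
Then their neighbours: 1, 2, 6, 9, 10.
Every vertex is now reached.

1, 2, 3, 4, 5, 6, 7, 8, 9, 10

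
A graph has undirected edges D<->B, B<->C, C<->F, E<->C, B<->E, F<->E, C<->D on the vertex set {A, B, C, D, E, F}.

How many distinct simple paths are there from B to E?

B–C–E
B–C–F–E
B–D–C–E
B–D–C–F–E
B–E

5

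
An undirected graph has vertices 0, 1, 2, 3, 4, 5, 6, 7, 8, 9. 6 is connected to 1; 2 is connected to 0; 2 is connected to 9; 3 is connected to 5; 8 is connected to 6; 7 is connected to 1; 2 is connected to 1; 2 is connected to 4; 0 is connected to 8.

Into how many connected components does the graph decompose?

From 0: component {0, 1, 2, 4, 6, 7, 8, 9}.
From 3: component {3, 5}.
That's 2 components.

2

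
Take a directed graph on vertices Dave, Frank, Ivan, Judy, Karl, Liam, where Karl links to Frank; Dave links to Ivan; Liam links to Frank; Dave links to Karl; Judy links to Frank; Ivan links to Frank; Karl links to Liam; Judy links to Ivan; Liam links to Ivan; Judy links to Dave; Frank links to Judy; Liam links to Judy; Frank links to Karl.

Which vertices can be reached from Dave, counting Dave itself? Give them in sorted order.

Start at Dave.
Its neighbours: Ivan, Karl.
Then their neighbours: Frank, Liam.
Then next layer: Judy.
Every vertex is now reached.

Dave, Frank, Ivan, Judy, Karl, Liam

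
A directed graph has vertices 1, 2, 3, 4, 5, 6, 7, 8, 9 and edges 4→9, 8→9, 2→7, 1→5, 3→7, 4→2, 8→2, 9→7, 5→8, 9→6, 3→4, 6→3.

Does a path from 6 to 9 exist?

Yes

Explore from 6.
Distance 1: reach 3.
Distance 2: reach 4, 7.
Distance 3: reach 2, 9.
Found 9.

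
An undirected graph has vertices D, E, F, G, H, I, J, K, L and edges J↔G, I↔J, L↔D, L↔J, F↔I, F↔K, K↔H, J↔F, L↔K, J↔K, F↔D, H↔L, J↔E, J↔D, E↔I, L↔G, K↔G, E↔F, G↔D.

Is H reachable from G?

Yes

Explore from G.
Distance 1: reach D, J, K, L.
Distance 2: reach E, F, H, I.
Found H.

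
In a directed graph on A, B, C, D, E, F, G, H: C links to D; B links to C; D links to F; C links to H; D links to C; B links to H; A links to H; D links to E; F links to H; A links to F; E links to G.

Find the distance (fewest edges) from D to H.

2

Distance 0: D.
Distance 1: C, E, F.
Distance 2: G, H — contains H.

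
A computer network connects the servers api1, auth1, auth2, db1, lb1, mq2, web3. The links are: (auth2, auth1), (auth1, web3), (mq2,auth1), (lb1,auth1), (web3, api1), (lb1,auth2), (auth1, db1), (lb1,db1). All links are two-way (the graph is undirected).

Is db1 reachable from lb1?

Explore from lb1.
Distance 1: reach auth1, auth2, db1.
Found db1.

Yes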